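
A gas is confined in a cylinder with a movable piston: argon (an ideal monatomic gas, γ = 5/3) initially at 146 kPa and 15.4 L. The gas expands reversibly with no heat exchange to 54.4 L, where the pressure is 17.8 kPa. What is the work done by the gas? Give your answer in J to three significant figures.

W ≈ 1920 J

Adiabatic: W = (P₁V₁ − P₂V₂)/(γ − 1) with γ = 5/3.
P₁V₁ = 2248 J, P₂V₂ = 968.3 J.
W = (2248 − 968.3) / 0.6667 = 1920 J.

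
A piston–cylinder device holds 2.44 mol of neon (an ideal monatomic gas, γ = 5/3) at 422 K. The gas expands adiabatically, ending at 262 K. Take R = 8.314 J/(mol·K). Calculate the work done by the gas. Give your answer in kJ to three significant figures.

W ≈ 4.87 kJ

Adiabatic ⇒ Q = 0, so W_by = −ΔU = nCᵥ(T₁ − T₂).
Cᵥ = 3R/2 = 12.47 J/(mol·K).
W = (2.44)(12.47)(422 − 262) = 4869 J.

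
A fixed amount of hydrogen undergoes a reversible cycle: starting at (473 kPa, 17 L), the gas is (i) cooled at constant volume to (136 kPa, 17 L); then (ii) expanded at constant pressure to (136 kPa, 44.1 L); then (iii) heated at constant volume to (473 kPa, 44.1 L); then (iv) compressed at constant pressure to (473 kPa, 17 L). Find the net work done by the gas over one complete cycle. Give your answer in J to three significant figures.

Constant-volume legs do no work.
W(ii) = (136)(44.1 − 17) = 3686 J; W(iv) = (473)(17 − 44.1) = -12818 J.
W_net = 3686 − 12818 = -9133 J (the counter-clockwise enclosed area).

W_net ≈ -9130 J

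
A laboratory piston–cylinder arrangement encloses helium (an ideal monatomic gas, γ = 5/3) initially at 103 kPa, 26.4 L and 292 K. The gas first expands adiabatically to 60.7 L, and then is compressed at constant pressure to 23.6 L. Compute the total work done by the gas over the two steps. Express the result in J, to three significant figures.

Step 1 (adiabatic): W = (P₁V₁ − P₂V₂)/(γ−1) = (2719 − 1561)/0.667 = 1737 J.
After step 1: P = 25.72 kPa, V = 60.7 L, T = 167.6 K.
Step 2 (isobaric): W = PΔV = (25.72 kPa)(23.6 − 60.7 L) = -954 J.
W_total = 1737 − 954 = 783.4 J.

W_total ≈ 783 J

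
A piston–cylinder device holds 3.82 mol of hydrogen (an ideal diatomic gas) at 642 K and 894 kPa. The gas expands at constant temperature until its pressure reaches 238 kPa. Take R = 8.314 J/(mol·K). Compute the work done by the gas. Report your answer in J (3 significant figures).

W ≈ 27000 J

Isothermal process: W = nRT ln(V₂/V₁) = nRT ln(P₁/P₂).
W = (3.82)(8.314)(642) × ln(894/238)
  = 20390 × ln(3.756) = 20390 × 1.323
W_by_gas = 26984 J.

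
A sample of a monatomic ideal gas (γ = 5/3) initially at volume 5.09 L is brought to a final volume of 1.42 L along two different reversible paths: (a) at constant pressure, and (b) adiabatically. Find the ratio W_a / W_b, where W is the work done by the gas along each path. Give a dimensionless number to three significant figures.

W_a / W_b ≈ 0.358

Path (a) isobaric: W = P₁(V₂ − V₁) → W_a/(P₁V₁) = -0.721.
Path (b) adiabatic: W = P₁V₁(1 − (V₁/V₂)^(γ−1))/(γ−1) → W_b/(P₁V₁) = -2.013.
W_a / W_b = -0.721 / -2.013 = 0.3581.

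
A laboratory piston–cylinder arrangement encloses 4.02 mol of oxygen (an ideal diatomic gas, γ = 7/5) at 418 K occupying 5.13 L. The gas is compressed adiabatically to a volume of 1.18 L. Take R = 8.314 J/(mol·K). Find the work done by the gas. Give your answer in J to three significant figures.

W ≈ -27900 J

Adiabatic: TV^(γ−1) = const with γ = 7/5.
T₂ = T₁ (V₁/V₂)^(γ−1) = 418 × (5.13/1.18)^0.4 = 418 × 1.8 = 752.4 K.
W_by = nCᵥ(T₁ − T₂) = (4.02)(20.79)(418 − 752.4) = -27944 J.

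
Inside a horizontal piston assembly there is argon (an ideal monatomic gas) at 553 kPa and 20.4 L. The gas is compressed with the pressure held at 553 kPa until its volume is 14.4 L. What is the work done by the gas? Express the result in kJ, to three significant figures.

W ≈ -3.32 kJ

Isobaric: W = P ΔV.
W = (553 kPa)(14.4 − 20.4 L) = (553)(-6) = -3318 J.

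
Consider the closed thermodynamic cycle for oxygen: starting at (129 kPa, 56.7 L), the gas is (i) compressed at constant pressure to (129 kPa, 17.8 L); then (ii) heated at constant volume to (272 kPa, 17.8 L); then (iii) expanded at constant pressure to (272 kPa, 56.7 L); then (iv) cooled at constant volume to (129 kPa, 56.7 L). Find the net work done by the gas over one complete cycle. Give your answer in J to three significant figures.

Constant-volume legs do no work.
W(i) = (129)(17.8 − 56.7) = -5018 J; W(iii) = (272)(56.7 − 17.8) = 10581 J.
W_net = -5018 + 10581 = 5563 J (the clockwise enclosed area).

W_net ≈ 5560 J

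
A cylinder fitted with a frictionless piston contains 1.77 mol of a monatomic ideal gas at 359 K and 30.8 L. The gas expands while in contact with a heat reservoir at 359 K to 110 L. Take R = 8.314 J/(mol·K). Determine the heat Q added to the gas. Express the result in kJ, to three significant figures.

Isothermal ⇒ ΔU = 0, so Q = W = nRT ln(V₂/V₁).
Q = (1.77)(8.314)(359) ln(110/30.8) = 5283 × 1.273 = 6725 J.

Q ≈ 6.73 kJ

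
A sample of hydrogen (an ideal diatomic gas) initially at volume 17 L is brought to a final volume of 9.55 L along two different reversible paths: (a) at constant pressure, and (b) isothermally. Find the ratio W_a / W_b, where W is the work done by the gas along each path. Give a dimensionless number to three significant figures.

W_a / W_b ≈ 0.760

Path (a) isobaric: W = P₁(V₂ − V₁) → W_a/(P₁V₁) = -0.4382.
Path (b) isothermal: W = P₁V₁ ln(V₂/V₁) → W_b/(P₁V₁) = -0.5767.
W_a / W_b = -0.4382 / -0.5767 = 0.7599.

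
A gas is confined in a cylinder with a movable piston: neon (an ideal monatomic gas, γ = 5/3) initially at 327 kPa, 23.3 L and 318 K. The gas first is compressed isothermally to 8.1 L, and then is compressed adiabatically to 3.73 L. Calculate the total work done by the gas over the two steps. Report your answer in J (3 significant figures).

Step 1 (isothermal): W = P₁V₁ ln(V₂/V₁) = (7619) ln(8.1/23.3) = -8050 J.
After step 1: P = 940.6 kPa, V = 8.1 L, T = 318 K.
Step 2 (adiabatic): W = (P₁V₁ − P₂V₂)/(γ−1) = (7619 − 12777)/0.667 = -7737 J.
W_total = -8050 − 7737 = -15787 J.

W_total ≈ -15800 J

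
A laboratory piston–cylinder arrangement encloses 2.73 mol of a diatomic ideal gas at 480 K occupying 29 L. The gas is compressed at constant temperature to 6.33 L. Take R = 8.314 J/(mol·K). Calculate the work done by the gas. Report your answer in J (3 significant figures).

Isothermal: W = nRT ln(V₂/V₁).
W = (2.73)(8.314)(480) × ln(6.33/29)
  = 10895 × -1.522
W_by_gas = -16582 J.

W ≈ -16600 J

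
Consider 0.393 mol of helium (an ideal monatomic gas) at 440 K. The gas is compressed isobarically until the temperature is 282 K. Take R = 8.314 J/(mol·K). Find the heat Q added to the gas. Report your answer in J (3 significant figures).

Isobaric: W = nRΔT = (0.393)(8.314)(-158) = -516.2 J.
ΔU = nCᵥΔT with Cᵥ = 3R/2: ΔU = (0.393)(12.47)(-158) = -774.4 J.
Q = ΔU + W = -774.4 − 516.2 = -1291 J.

Q ≈ -1290 J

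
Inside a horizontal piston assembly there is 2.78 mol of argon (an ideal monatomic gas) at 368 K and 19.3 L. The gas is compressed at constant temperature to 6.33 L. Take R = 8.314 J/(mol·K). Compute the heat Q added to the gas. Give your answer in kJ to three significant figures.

Q ≈ -9.48 kJ

Isothermal ⇒ ΔU = 0, so Q = W = nRT ln(V₂/V₁).
Q = (2.78)(8.314)(368) ln(6.33/19.3) = 8506 × -1.115 = -9482 J.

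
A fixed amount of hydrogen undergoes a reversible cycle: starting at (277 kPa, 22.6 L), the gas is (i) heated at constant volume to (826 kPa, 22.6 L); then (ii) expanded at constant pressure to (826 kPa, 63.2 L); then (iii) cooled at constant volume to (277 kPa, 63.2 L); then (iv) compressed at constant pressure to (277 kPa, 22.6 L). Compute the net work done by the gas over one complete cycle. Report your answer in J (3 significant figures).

W_net ≈ 22300 J

Constant-volume legs do no work.
W(ii) = (826)(63.2 − 22.6) = 33536 J; W(iv) = (277)(22.6 − 63.2) = -11246 J.
W_net = 33536 − 11246 = 22289 J (the clockwise enclosed area).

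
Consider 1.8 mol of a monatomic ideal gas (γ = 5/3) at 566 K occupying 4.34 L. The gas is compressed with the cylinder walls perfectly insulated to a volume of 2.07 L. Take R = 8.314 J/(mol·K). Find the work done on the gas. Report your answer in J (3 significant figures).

W ≈ 8110 J

Adiabatic: TV^(γ−1) = const with γ = 5/3.
T₂ = T₁ (V₁/V₂)^(γ−1) = 566 × (4.34/2.07)^0.667 = 566 × 1.638 = 927.2 K.
W_by = nCᵥ(T₁ − T₂) = (1.8)(12.47)(566 − 927.2) = -8108 J.
Work on gas = −W_by = 8108 J.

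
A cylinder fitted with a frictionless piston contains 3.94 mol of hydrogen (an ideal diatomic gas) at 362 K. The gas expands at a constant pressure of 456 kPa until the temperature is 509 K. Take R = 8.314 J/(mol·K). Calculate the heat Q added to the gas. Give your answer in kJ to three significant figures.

Isobaric: W = nRΔT = (3.94)(8.314)(147) = 4815 J.
ΔU = nCᵥΔT with Cᵥ = 5R/2: ΔU = (3.94)(20.79)(147) = 12038 J.
Q = ΔU + W = 12038 + 4815 = 16854 J.

Q ≈ 16.9 kJ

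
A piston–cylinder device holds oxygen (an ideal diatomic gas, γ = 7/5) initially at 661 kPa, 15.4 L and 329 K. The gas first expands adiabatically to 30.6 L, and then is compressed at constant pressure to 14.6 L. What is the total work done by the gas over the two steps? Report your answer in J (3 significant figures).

W_total ≈ 2070 J

Step 1 (adiabatic): W = (P₁V₁ − P₂V₂)/(γ−1) = (10179 − 7735)/0.4 = 6112 J.
After step 1: P = 252.8 kPa, V = 30.6 L, T = 250 K.
Step 2 (isobaric): W = PΔV = (252.8 kPa)(14.6 − 30.6 L) = -4044 J.
W_total = 6112 − 4044 = 2068 J.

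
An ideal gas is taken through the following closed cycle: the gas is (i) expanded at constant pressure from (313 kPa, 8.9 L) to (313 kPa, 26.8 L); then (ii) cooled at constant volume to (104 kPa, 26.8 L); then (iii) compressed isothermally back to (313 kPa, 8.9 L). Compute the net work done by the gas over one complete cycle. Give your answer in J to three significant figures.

W_net ≈ 2530 J

Leg (i): W = PΔV = (313)(26.8 − 8.9) = 5603 J.
Leg (ii): W = 0.
Leg (iii): W = PᵢVᵢ ln(V_f/Vᵢ) = (2787) ln(8.9/26.8) = -3072 J.
W_net = 5603 − 3072 = 2530 J.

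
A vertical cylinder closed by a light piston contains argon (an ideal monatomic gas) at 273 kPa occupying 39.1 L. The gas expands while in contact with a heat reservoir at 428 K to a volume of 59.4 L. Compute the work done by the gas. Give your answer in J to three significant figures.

Isothermal: W = nRT ln(V₂/V₁) = P₁V₁ ln(V₂/V₁).
P₁V₁ = (273 kPa)(39.1 L) = 10674 J.
W = 10674 × ln(59.4/39.1) = 10674 × 0.4182
W_by_gas = 4464 J.

W ≈ 4460 J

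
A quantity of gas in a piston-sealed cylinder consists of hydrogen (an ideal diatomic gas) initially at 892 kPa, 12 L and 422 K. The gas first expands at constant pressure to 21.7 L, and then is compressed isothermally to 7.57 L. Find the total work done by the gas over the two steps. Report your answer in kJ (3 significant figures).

W_total ≈ -11.7 kJ

Step 1 (isobaric): W = PΔV = (892 kPa)(21.7 − 12 L) = 8652 J.
After step 1: P = 892 kPa, V = 21.7 L, T = 763.1 K.
Step 2 (isothermal): W = P₁V₁ ln(V₂/V₁) = (19356) ln(7.57/21.7) = -20385 J.
W_total = 8652 − 20385 = -11732 J.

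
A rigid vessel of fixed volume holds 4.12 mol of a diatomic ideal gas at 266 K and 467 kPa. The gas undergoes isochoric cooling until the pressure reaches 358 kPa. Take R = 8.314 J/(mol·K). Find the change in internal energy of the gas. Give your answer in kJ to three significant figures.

Constant volume ⇒ W = 0, so Q = ΔU = nCᵥΔT with Cᵥ = 5R/2 = 20.79 J/(mol·K).
At constant V, T₂/T₁ = P₂/P₁ ⇒ ΔT = T₁(P₂/P₁ − 1) = 266·(358/467 − 1) = -62.09 K.
ΔU = (4.12)(20.79)(-62.09) = -5317 J.

ΔU ≈ -5.32 kJ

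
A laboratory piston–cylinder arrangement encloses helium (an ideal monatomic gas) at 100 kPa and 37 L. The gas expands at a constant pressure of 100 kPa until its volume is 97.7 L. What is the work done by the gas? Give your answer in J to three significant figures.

Isobaric: W = P ΔV.
W = (100 kPa)(97.7 − 37 L) = (100)(60.7) = 6070 J.

W ≈ 6070 J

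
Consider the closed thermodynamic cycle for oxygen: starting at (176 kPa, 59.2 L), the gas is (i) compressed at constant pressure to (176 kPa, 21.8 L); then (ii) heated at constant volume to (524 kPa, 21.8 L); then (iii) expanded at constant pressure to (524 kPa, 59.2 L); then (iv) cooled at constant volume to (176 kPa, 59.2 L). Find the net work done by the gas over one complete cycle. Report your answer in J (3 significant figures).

W_net ≈ 13000 J

Constant-volume legs do no work.
W(i) = (176)(21.8 − 59.2) = -6582 J; W(iii) = (524)(59.2 − 21.8) = 19598 J.
W_net = -6582 + 19598 = 13015 J (the clockwise enclosed area).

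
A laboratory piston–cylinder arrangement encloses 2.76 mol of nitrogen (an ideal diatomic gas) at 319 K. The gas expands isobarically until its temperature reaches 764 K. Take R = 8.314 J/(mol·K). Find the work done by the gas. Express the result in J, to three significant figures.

Isobaric: W = P ΔV = nR ΔT.
W = (2.76)(8.314)(764 − 319) = 10211 J.

W ≈ 10200 J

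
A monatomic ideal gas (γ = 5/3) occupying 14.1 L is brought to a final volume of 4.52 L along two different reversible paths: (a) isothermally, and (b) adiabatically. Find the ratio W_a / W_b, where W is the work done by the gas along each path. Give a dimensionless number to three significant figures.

W_a / W_b ≈ 0.668

Path (a) isothermal: W = P₁V₁ ln(V₂/V₁) → W_a/(P₁V₁) = -1.138.
Path (b) adiabatic: W = P₁V₁(1 − (V₁/V₂)^(γ−1))/(γ−1) → W_b/(P₁V₁) = -1.702.
W_a / W_b = -1.138 / -1.702 = 0.6683.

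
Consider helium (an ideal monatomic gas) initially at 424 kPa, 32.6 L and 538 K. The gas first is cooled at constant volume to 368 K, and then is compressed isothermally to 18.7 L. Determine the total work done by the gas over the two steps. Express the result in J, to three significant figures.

Step 1 (isochoric): W = 0 (constant volume).
After step 1: P = 290 kPa (V unchanged).
Step 2 (isothermal): W = P₁V₁ ln(V₂/V₁) = (9455) ln(18.7/32.6) = -5255 J.
W_total = 0 − 5255 = -5255 J.

W_total ≈ -5250 J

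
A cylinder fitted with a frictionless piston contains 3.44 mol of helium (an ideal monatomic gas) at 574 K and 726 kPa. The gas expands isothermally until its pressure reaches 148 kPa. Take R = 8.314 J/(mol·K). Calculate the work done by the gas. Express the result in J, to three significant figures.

W ≈ 26100 J

Isothermal process: W = nRT ln(V₂/V₁) = nRT ln(P₁/P₂).
W = (3.44)(8.314)(574) × ln(726/148)
  = 16416 × ln(4.905) = 16416 × 1.59
W_by_gas = 26108 J.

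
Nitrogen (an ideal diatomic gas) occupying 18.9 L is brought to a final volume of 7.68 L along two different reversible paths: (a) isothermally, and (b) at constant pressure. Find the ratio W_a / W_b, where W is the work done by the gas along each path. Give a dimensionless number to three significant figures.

W_a / W_b ≈ 1.52

Path (a) isothermal: W = P₁V₁ ln(V₂/V₁) → W_a/(P₁V₁) = -0.9005.
Path (b) isobaric: W = P₁(V₂ − V₁) → W_b/(P₁V₁) = -0.5937.
W_a / W_b = -0.9005 / -0.5937 = 1.517.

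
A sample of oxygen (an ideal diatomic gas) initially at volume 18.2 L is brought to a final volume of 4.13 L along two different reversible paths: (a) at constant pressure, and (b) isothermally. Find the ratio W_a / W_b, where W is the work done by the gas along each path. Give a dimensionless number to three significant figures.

Path (a) isobaric: W = P₁(V₂ − V₁) → W_a/(P₁V₁) = -0.7731.
Path (b) isothermal: W = P₁V₁ ln(V₂/V₁) → W_b/(P₁V₁) = -1.483.
W_a / W_b = -0.7731 / -1.483 = 0.5212.

W_a / W_b ≈ 0.521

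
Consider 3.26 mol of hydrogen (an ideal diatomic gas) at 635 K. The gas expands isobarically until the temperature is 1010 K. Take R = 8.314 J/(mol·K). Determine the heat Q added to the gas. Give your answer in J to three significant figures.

Q ≈ 35600 J

Isobaric: W = nRΔT = (3.26)(8.314)(375) = 10164 J.
ΔU = nCᵥΔT with Cᵥ = 5R/2: ΔU = (3.26)(20.79)(375) = 25410 J.
Q = ΔU + W = 25410 + 10164 = 35574 J.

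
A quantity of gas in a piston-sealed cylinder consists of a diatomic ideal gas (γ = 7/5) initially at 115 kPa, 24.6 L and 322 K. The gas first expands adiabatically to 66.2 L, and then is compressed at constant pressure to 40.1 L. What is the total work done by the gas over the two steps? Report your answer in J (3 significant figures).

Step 1 (adiabatic): W = (P₁V₁ − P₂V₂)/(γ−1) = (2829 − 1904)/0.4 = 2313 J.
After step 1: P = 28.76 kPa, V = 66.2 L, T = 216.7 K.
Step 2 (isobaric): W = PΔV = (28.76 kPa)(40.1 − 66.2 L) = -750.7 J.
W_total = 2313 − 750.7 = 1562 J.

W_total ≈ 1560 J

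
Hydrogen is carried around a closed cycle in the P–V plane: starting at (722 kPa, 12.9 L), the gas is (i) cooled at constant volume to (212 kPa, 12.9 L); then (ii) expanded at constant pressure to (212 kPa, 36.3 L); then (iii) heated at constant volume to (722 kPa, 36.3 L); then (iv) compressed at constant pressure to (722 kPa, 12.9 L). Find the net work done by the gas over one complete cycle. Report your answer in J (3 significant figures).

W_net ≈ -11900 J

Constant-volume legs do no work.
W(ii) = (212)(36.3 − 12.9) = 4961 J; W(iv) = (722)(12.9 − 36.3) = -16895 J.
W_net = 4961 − 16895 = -11934 J (the counter-clockwise enclosed area).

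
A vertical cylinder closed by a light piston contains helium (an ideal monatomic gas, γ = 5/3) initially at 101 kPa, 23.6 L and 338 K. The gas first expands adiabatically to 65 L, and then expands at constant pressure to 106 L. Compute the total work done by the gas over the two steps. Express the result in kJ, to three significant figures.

Step 1 (adiabatic): W = (P₁V₁ − P₂V₂)/(γ−1) = (2384 − 1213)/0.667 = 1756 J.
After step 1: P = 18.66 kPa, V = 65 L, T = 172 K.
Step 2 (isobaric): W = PΔV = (18.66 kPa)(106 − 65 L) = 765.2 J.
W_total = 1756 + 765.2 = 2521 J.

W_total ≈ 2.52 kJ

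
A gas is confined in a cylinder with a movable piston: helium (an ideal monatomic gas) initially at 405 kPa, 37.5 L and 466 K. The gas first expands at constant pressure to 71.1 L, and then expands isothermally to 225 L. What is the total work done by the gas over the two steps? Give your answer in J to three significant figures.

Step 1 (isobaric): W = PΔV = (405 kPa)(71.1 − 37.5 L) = 13608 J.
After step 1: P = 405 kPa, V = 71.1 L, T = 883.5 K.
Step 2 (isothermal): W = P₁V₁ ln(V₂/V₁) = (28795) ln(225/71.1) = 33173 J.
W_total = 13608 + 33173 = 46781 J.

W_total ≈ 46800 J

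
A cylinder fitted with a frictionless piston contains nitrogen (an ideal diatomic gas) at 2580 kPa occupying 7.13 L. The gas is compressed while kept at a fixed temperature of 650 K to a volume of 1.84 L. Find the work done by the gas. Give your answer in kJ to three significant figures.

W ≈ -24.9 kJ

Isothermal: W = nRT ln(V₂/V₁) = P₁V₁ ln(V₂/V₁).
P₁V₁ = (2580 kPa)(7.13 L) = 18395 J.
W = 18395 × ln(1.84/7.13) = 18395 × -1.355
W_by_gas = -24917 J.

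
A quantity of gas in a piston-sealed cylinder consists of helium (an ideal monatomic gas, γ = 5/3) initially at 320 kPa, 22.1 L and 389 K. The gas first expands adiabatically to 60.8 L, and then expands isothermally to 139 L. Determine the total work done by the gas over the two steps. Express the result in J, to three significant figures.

Step 1 (adiabatic): W = (P₁V₁ − P₂V₂)/(γ−1) = (7072 − 3602)/0.667 = 5205 J.
After step 1: P = 59.24 kPa, V = 60.8 L, T = 198.1 K.
Step 2 (isothermal): W = P₁V₁ ln(V₂/V₁) = (3602) ln(139/60.8) = 2978 J.
W_total = 5205 + 2978 = 8183 J.

W_total ≈ 8180 J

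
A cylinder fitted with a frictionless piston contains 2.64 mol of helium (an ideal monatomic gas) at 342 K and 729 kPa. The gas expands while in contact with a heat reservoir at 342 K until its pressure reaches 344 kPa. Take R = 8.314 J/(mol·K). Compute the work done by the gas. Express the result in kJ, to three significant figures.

Isothermal process: W = nRT ln(V₂/V₁) = nRT ln(P₁/P₂).
W = (2.64)(8.314)(342) × ln(729/344)
  = 7507 × ln(2.119) = 7507 × 0.751
W_by_gas = 5638 J.

W ≈ 5.64 kJ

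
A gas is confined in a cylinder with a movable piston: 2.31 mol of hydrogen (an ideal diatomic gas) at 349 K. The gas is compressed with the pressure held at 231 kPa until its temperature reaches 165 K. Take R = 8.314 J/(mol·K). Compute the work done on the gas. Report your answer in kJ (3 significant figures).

Isobaric: W = P ΔV = nR ΔT.
W = (2.31)(8.314)(165 − 349) = -3534 J.
Work on gas = −W_by = 3534 J.

W ≈ 3.53 kJ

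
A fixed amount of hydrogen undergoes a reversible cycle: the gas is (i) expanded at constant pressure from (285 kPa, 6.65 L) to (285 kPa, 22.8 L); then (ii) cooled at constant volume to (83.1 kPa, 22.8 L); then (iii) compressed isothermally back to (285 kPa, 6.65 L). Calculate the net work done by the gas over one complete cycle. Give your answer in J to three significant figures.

Leg (i): W = PΔV = (285)(22.8 − 6.65) = 4603 J.
Leg (ii): W = 0.
Leg (iii): W = PᵢVᵢ ln(V_f/Vᵢ) = (1895) ln(6.65/22.8) = -2335 J.
W_net = 4603 − 2335 = 2268 J.

W_net ≈ 2270 J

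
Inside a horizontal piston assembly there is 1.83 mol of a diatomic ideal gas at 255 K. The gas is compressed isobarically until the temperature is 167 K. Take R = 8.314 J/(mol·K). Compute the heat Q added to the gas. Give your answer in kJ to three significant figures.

Isobaric: W = nRΔT = (1.83)(8.314)(-88) = -1339 J.
ΔU = nCᵥΔT with Cᵥ = 5R/2: ΔU = (1.83)(20.79)(-88) = -3347 J.
Q = ΔU + W = -3347 − 1339 = -4686 J.

Q ≈ -4.69 kJ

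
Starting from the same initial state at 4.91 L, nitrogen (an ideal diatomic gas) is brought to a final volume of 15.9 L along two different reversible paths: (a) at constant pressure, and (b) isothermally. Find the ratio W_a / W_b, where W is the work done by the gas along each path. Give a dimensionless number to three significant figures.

Path (a) isobaric: W = P₁(V₂ − V₁) → W_a/(P₁V₁) = 2.238.
Path (b) isothermal: W = P₁V₁ ln(V₂/V₁) → W_b/(P₁V₁) = 1.175.
W_a / W_b = 2.238 / 1.175 = 1.905.

W_a / W_b ≈ 1.90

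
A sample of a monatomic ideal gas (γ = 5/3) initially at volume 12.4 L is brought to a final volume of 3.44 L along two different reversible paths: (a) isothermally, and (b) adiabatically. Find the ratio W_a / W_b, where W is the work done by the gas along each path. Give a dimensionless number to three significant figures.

Path (a) isothermal: W = P₁V₁ ln(V₂/V₁) → W_a/(P₁V₁) = -1.282.
Path (b) adiabatic: W = P₁V₁(1 − (V₁/V₂)^(γ−1))/(γ−1) → W_b/(P₁V₁) = -2.026.
W_a / W_b = -1.282 / -2.026 = 0.6328.

W_a / W_b ≈ 0.633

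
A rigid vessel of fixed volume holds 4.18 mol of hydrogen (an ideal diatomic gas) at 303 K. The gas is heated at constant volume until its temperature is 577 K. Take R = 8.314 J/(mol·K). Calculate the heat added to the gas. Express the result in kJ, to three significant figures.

Q ≈ 23.8 kJ

Constant volume ⇒ W = 0, so Q = ΔU = nCᵥΔT with Cᵥ = 5R/2 = 20.79 J/(mol·K).
ΔU = (4.18)(20.79)(577 − 303) = 23805 J.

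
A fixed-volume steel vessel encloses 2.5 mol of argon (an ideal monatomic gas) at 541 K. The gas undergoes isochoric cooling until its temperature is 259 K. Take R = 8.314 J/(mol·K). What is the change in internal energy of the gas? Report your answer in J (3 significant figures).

Constant volume ⇒ W = 0, so Q = ΔU = nCᵥΔT with Cᵥ = 3R/2 = 12.47 J/(mol·K).
ΔU = (2.5)(12.47)(259 − 541) = -8792 J.

ΔU ≈ -8790 J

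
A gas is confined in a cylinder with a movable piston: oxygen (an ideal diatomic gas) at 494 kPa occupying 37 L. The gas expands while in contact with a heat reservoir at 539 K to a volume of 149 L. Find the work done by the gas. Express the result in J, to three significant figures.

W ≈ 25500 J

Isothermal: W = nRT ln(V₂/V₁) = P₁V₁ ln(V₂/V₁).
P₁V₁ = (494 kPa)(37 L) = 18278 J.
W = 18278 × ln(149/37) = 18278 × 1.393
W_by_gas = 25462 J.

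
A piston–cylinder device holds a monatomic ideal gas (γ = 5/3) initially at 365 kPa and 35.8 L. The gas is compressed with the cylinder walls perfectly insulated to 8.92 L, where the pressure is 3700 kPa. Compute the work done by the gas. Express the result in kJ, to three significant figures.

Adiabatic: W = (P₁V₁ − P₂V₂)/(γ − 1) with γ = 5/3.
P₁V₁ = 13067 J, P₂V₂ = 33004 J.
W = (13067 − 33004) / 0.6667 = -29905 J.

W ≈ -29.9 kJ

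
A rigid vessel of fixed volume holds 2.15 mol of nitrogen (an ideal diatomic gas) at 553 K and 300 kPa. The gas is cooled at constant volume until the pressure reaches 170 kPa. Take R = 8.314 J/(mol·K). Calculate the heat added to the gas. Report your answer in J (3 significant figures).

Q ≈ -10700 J

Constant volume ⇒ W = 0, so Q = ΔU = nCᵥΔT with Cᵥ = 5R/2 = 20.79 J/(mol·K).
At constant V, T₂/T₁ = P₂/P₁ ⇒ ΔT = T₁(P₂/P₁ − 1) = 553·(170/300 − 1) = -239.6 K.
ΔU = (2.15)(20.79)(-239.6) = -10709 J.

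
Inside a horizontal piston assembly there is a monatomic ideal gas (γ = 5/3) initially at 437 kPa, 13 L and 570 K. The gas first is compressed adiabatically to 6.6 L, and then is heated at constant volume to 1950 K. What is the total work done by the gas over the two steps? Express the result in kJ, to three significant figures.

Step 1 (adiabatic): W = (P₁V₁ − P₂V₂)/(γ−1) = (5681 − 8927)/0.667 = -4869 J.
Step 2 (isochoric): W = 0 (constant volume).
W_total = -4869 + 0 = -4869 J.

W_total ≈ -4.87 kJ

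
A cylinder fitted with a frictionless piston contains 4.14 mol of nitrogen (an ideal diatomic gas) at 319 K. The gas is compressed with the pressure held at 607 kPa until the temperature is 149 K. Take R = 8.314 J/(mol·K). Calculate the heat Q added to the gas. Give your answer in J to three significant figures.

Isobaric: W = nRΔT = (4.14)(8.314)(-170) = -5851 J.
ΔU = nCᵥΔT with Cᵥ = 5R/2: ΔU = (4.14)(20.79)(-170) = -14628 J.
Q = ΔU + W = -14628 − 5851 = -20480 J.

Q ≈ -20500 J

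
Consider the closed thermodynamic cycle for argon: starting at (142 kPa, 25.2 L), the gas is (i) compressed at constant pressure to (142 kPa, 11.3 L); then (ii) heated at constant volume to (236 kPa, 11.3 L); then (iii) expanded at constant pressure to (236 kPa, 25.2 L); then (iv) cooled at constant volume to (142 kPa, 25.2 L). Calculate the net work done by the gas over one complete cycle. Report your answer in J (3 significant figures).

W_net ≈ 1310 J

Constant-volume legs do no work.
W(i) = (142)(11.3 − 25.2) = -1974 J; W(iii) = (236)(25.2 − 11.3) = 3280 J.
W_net = -1974 + 3280 = 1307 J (the clockwise enclosed area).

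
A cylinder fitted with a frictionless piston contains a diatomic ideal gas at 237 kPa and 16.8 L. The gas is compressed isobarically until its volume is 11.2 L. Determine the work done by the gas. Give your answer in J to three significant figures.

W ≈ -1330 J

Isobaric: W = P ΔV.
W = (237 kPa)(11.2 − 16.8 L) = (237)(-5.6) = -1327 J.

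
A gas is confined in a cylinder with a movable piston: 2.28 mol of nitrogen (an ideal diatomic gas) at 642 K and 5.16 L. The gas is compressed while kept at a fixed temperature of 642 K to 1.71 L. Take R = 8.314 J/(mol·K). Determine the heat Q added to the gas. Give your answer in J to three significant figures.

Q ≈ -13400 J

Isothermal ⇒ ΔU = 0, so Q = W = nRT ln(V₂/V₁).
Q = (2.28)(8.314)(642) ln(1.71/5.16) = 12170 × -1.104 = -13441 J.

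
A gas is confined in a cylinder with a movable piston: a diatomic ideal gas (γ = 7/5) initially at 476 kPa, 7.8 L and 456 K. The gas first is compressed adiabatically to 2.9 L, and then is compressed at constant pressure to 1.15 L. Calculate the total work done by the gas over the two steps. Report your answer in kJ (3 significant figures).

W_total ≈ -7.83 kJ

Step 1 (adiabatic): W = (P₁V₁ − P₂V₂)/(γ−1) = (3713 − 5515)/0.4 = -4507 J.
After step 1: P = 1902 kPa, V = 2.9 L, T = 677.4 K.
Step 2 (isobaric): W = PΔV = (1902 kPa)(1.15 − 2.9 L) = -3328 J.
W_total = -4507 − 3328 = -7835 J.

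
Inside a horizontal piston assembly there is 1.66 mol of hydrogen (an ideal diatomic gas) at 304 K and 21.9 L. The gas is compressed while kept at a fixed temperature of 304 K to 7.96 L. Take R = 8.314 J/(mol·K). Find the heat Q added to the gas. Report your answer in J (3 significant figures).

Isothermal ⇒ ΔU = 0, so Q = W = nRT ln(V₂/V₁).
Q = (1.66)(8.314)(304) ln(7.96/21.9) = 4196 × -1.012 = -4246 J.

Q ≈ -4250 J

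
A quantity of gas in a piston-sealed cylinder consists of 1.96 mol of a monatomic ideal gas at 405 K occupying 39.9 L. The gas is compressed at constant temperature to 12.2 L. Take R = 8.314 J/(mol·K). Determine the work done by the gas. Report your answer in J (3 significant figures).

Isothermal: W = nRT ln(V₂/V₁).
W = (1.96)(8.314)(405) × ln(12.2/39.9)
  = 6600 × -1.185
W_by_gas = -7820 J.

W ≈ -7820 J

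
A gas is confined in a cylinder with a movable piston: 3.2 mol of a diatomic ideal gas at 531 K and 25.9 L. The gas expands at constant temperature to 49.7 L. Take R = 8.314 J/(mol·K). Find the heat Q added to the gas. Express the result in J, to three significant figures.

Isothermal ⇒ ΔU = 0, so Q = W = nRT ln(V₂/V₁).
Q = (3.2)(8.314)(531) ln(49.7/25.9) = 14127 × 0.6518 = 9208 J.

Q ≈ 9210 J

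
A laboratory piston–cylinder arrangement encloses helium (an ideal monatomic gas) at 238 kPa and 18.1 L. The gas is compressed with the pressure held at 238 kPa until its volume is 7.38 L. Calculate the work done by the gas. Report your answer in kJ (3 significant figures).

Isobaric: W = P ΔV.
W = (238 kPa)(7.38 − 18.1 L) = (238)(-10.72) = -2551 J.

W ≈ -2.55 kJ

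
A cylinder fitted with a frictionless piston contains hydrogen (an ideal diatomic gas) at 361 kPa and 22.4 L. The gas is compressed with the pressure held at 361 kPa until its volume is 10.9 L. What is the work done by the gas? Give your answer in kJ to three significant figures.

Isobaric: W = P ΔV.
W = (361 kPa)(10.9 − 22.4 L) = (361)(-11.5) = -4151 J.

W ≈ -4.15 kJ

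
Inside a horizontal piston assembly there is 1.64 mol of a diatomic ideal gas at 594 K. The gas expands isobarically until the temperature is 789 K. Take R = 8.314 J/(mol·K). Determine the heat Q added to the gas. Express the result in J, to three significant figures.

Q ≈ 9310 J

Isobaric: W = nRΔT = (1.64)(8.314)(195) = 2659 J.
ΔU = nCᵥΔT with Cᵥ = 5R/2: ΔU = (1.64)(20.79)(195) = 6647 J.
Q = ΔU + W = 6647 + 2659 = 9306 J.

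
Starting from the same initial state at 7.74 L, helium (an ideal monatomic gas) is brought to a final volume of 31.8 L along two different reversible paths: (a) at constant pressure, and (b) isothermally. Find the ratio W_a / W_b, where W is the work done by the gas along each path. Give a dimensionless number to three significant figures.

Path (a) isobaric: W = P₁(V₂ − V₁) → W_a/(P₁V₁) = 3.109.
Path (b) isothermal: W = P₁V₁ ln(V₂/V₁) → W_b/(P₁V₁) = 1.413.
W_a / W_b = 3.109 / 1.413 = 2.2.

W_a / W_b ≈ 2.20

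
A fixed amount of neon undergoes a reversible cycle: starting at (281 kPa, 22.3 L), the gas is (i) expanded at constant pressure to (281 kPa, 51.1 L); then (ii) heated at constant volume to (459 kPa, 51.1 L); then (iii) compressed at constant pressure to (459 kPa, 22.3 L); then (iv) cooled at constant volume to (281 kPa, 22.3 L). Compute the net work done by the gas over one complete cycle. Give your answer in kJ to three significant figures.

Constant-volume legs do no work.
W(i) = (281)(51.1 − 22.3) = 8093 J; W(iii) = (459)(22.3 − 51.1) = -13219 J.
W_net = 8093 − 13219 = -5126 J (the counter-clockwise enclosed area).

W_net ≈ -5.13 kJ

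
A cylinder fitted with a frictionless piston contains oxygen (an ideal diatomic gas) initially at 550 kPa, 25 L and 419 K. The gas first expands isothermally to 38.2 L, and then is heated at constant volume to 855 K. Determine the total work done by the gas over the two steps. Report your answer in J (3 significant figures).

Step 1 (isothermal): W = P₁V₁ ln(V₂/V₁) = (13750) ln(38.2/25) = 5829 J.
Step 2 (isochoric): W = 0 (constant volume).
W_total = 5829 + 0 = 5829 J.

W_total ≈ 5830 J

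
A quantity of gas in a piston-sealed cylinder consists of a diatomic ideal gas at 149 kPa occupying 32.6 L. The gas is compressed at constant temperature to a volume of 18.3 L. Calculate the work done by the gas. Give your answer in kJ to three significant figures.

W ≈ -2.80 kJ

Isothermal: W = nRT ln(V₂/V₁) = P₁V₁ ln(V₂/V₁).
P₁V₁ = (149 kPa)(32.6 L) = 4857 J.
W = 4857 × ln(18.3/32.6) = 4857 × -0.5774
W_by_gas = -2805 J.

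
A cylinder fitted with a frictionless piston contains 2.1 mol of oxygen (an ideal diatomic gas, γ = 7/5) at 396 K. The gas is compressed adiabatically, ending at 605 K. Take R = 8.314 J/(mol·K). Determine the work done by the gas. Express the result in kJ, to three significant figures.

Adiabatic ⇒ Q = 0, so W_by = −ΔU = nCᵥ(T₁ − T₂).
Cᵥ = 5R/2 = 20.79 J/(mol·K).
W = (2.1)(20.79)(396 − 605) = -9123 J.

W ≈ -9.12 kJ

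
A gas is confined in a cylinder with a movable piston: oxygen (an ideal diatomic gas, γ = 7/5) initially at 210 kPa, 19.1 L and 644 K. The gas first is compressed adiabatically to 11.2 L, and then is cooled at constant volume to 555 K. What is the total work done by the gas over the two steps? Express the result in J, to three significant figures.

W_total ≈ -2390 J

Step 1 (adiabatic): W = (P₁V₁ − P₂V₂)/(γ−1) = (4011 − 4966)/0.4 = -2387 J.
Step 2 (isochoric): W = 0 (constant volume).
W_total = -2387 + 0 = -2387 J.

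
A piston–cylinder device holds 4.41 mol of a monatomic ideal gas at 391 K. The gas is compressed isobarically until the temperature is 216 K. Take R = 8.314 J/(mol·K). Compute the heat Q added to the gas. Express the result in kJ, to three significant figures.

Isobaric: W = nRΔT = (4.41)(8.314)(-175) = -6416 J.
ΔU = nCᵥΔT with Cᵥ = 3R/2: ΔU = (4.41)(12.47)(-175) = -9624 J.
Q = ΔU + W = -9624 − 6416 = -16041 J.

Q ≈ -16.0 kJ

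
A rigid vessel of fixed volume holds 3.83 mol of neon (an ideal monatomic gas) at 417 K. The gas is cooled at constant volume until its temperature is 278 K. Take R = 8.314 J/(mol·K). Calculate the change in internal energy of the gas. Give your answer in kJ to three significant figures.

Constant volume ⇒ W = 0, so Q = ΔU = nCᵥΔT with Cᵥ = 3R/2 = 12.47 J/(mol·K).
ΔU = (3.83)(12.47)(278 − 417) = -6639 J.

ΔU ≈ -6.64 kJ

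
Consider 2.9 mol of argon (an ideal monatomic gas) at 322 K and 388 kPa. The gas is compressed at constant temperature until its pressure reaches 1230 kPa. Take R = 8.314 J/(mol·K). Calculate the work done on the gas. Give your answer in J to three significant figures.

Isothermal process: W = nRT ln(V₂/V₁) = nRT ln(P₁/P₂).
W = (2.9)(8.314)(322) × ln(388/1230)
  = 7764 × ln(0.3154) = 7764 × -1.154
W_by_gas = -8957 J; work on gas = −W_by = 8957 J.

W ≈ 8960 J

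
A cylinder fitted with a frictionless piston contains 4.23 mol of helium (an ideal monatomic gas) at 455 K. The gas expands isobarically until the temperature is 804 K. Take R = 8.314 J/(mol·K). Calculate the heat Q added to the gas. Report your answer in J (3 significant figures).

Isobaric: W = nRΔT = (4.23)(8.314)(349) = 12274 J.
ΔU = nCᵥΔT with Cᵥ = 3R/2: ΔU = (4.23)(12.47)(349) = 18411 J.
Q = ΔU + W = 18411 + 12274 = 30684 J.

Q ≈ 30700 J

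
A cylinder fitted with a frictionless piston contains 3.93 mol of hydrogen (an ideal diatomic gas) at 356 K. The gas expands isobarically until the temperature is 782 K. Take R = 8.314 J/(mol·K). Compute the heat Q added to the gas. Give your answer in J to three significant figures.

Q ≈ 48700 J

Isobaric: W = nRΔT = (3.93)(8.314)(426) = 13919 J.
ΔU = nCᵥΔT with Cᵥ = 5R/2: ΔU = (3.93)(20.79)(426) = 34798 J.
Q = ΔU + W = 34798 + 13919 = 48717 J.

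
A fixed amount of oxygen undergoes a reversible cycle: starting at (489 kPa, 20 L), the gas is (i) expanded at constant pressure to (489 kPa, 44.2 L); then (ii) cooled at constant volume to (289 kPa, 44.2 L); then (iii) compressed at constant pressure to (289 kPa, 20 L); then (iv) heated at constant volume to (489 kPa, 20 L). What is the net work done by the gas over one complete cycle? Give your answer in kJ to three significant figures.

Constant-volume legs do no work.
W(i) = (489)(44.2 − 20) = 11834 J; W(iii) = (289)(20 − 44.2) = -6994 J.
W_net = 11834 − 6994 = 4840 J (the clockwise enclosed area).

W_net ≈ 4.84 kJ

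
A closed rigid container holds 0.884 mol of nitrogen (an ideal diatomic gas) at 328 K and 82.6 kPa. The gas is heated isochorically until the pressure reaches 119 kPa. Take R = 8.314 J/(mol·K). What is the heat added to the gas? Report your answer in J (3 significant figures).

Constant volume ⇒ W = 0, so Q = ΔU = nCᵥΔT with Cᵥ = 5R/2 = 20.79 J/(mol·K).
At constant V, T₂/T₁ = P₂/P₁ ⇒ ΔT = T₁(P₂/P₁ − 1) = 328·(119/82.6 − 1) = 144.5 K.
ΔU = (0.884)(20.79)(144.5) = 2656 J.

Q ≈ 2660 J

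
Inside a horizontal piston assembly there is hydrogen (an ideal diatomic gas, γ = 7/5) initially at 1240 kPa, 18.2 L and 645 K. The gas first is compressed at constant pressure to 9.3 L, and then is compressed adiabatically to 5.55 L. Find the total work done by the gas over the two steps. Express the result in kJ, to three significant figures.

Step 1 (isobaric): W = PΔV = (1240 kPa)(9.3 − 18.2 L) = -11036 J.
After step 1: P = 1240 kPa, V = 9.3 L, T = 329.6 K.
Step 2 (adiabatic): W = (P₁V₁ − P₂V₂)/(γ−1) = (11532 − 14177)/0.4 = -6612 J.
W_total = -11036 − 6612 = -17648 J.

W_total ≈ -17.6 kJ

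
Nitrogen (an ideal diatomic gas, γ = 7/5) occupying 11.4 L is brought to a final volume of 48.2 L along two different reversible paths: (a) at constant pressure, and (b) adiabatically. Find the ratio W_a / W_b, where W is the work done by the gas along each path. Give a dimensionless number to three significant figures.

W_a / W_b ≈ 2.95

Path (a) isobaric: W = P₁(V₂ − V₁) → W_a/(P₁V₁) = 3.228.
Path (b) adiabatic: W = P₁V₁(1 − (V₁/V₂)^(γ−1))/(γ−1) → W_b/(P₁V₁) = 1.096.
W_a / W_b = 3.228 / 1.096 = 2.946.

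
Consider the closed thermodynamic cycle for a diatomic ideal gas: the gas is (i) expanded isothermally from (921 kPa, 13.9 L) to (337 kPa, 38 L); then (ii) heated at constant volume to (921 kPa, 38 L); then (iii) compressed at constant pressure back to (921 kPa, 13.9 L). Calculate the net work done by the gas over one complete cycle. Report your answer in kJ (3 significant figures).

W_net ≈ -9.32 kJ

Leg (i): W = PᵢVᵢ ln(V_f/Vᵢ) = (12802) ln(38/13.9) = 12875 J.
Leg (ii): W = 0.
Leg (iii): W = PΔV = (921)(13.9 − 38) = -22196 J.
W_net = 12875 − 22196 = -9321 J.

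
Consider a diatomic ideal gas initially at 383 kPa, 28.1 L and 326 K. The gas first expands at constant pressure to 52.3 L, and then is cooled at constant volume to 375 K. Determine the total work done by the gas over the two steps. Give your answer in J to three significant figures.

W_total ≈ 9270 J

Step 1 (isobaric): W = PΔV = (383 kPa)(52.3 − 28.1 L) = 9269 J.
Step 2 (isochoric): W = 0 (constant volume).
W_total = 9269 + 0 = 9269 J.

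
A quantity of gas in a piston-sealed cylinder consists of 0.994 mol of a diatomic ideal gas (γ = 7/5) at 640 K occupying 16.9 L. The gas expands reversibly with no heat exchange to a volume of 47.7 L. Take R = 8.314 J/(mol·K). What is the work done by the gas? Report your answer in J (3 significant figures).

W ≈ 4490 J

Adiabatic: TV^(γ−1) = const with γ = 7/5.
T₂ = T₁ (V₁/V₂)^(γ−1) = 640 × (16.9/47.7)^0.4 = 640 × 0.6603 = 422.6 K.
W_by = nCᵥ(T₁ − T₂) = (0.994)(20.79)(640 − 422.6) = 4492 J.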